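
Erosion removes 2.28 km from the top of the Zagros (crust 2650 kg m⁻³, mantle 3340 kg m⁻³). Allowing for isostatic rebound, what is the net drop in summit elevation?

Rebound u = e ρ_c/ρ_m = 2.28 km × 2650/3340 = 1.809 km.
Net surface drop = e − u = 2.28 km − 1.809 km = e (ρ_m − ρ_c)/ρ_m = 0.471 km.

0.471 km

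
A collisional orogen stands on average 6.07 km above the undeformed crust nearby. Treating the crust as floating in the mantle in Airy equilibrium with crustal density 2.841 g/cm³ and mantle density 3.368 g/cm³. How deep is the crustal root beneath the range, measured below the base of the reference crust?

By Archimedes' principle applied to the lithosphere: the weight of the topography is balanced by the buoyancy of the root, ρ_c h = (ρ_m − ρ_c) r.
r = h · ρ_c / (ρ_m − ρ_c) = 6.07 km × 2.841 / (3.368 − 2.841) = 32.7 km.

32.7 km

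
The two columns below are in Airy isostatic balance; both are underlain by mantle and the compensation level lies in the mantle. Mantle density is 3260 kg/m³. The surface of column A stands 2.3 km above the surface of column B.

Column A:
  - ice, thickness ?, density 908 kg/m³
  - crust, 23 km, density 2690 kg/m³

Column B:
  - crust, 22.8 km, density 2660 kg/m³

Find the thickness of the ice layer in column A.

Take the compensation level at the base of the deeper column (depth z_c below the surface of column A) and equate Σ ρ_i t_i down to z_c; mantle fills any gap and the z_c terms cancel.
Column A: x×908 + 23×2690 + (z_c − 23 − x)×3260
Column B: 2.3×0 + 22.8×2660 + (z_c − 2.3 − 22.8)×3260
The z_c×3260 term appears on both sides and cancels. Collect the known terms of each column as K = Σ(ρt)_known − 3260 × (depth of known layers): K_A = 61870 − 3260×23 = −13110; K_B = 60648 − 3260×(2.3 + 22.8) = −21178.
Balance: K_A − x×(3260 − 908) = K_B, so x = (K_A − K_B)/(3260 − 908) = 8068/2352 = 3.43 km.

3.43 km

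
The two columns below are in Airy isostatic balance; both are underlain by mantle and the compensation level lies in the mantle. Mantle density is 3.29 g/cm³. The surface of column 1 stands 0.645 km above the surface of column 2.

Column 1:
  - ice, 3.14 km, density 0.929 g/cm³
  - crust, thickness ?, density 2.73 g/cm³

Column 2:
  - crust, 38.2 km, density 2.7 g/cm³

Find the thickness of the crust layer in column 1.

30.8 km

Take the compensation level at the base of the deeper column (depth z_c below the surface of column 1) and equate Σ ρ_i t_i down to z_c; mantle fills any gap and the z_c terms cancel.
Column 1: 3.14×0.929 + x×2.73 + (z_c − 3.14 − x)×3.29
Column 2: 0.645×0 + 38.2×2.7 + (z_c − 0.645 − 38.2)×3.29
The z_c×3.29 term appears on both sides and cancels. Collect the known terms of each column as K = Σ(ρt)_known − 3.29 × (depth of known layers): K_1 = 2.91706 − 3.29×3.14 = −7.41354; K_2 = 103.14 − 3.29×(0.645 + 38.2) = −24.66005.
Balance: K_1 − x×(3.29 − 2.73) = K_2, so x = (K_1 − K_2)/(3.29 − 2.73) = 17.2465/0.56 = 30.8 km.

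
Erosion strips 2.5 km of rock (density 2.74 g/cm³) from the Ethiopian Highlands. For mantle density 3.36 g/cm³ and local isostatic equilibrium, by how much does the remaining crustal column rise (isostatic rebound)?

Unloading: uplift u = e ρ_c/ρ_m = 2.5 km × 2.74/3.36 = 2.04 km.

2.04 km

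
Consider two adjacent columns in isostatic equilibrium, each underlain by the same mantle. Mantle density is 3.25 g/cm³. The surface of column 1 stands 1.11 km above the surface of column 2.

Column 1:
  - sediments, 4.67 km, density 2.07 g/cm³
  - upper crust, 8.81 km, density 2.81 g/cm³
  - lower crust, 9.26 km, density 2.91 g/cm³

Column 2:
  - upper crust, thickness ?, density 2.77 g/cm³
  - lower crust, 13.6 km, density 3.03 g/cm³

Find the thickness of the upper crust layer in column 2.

12.4 km

Take the compensation level at the base of the deeper column (depth z_c below the surface of column 1) and equate Σ ρ_i t_i down to z_c; mantle fills any gap and the z_c terms cancel.
Column 1: 4.67×2.07 + 8.81×2.81 + 9.26×2.91 + (z_c − 22.74)×3.25
Column 2: 1.11×0 + x×2.77 + 13.6×3.03 + (z_c − 1.11 − 13.6 − x)×3.25
The z_c×3.25 term appears on both sides and cancels. Collect the known terms of each column as K = Σ(ρt)_known − 3.25 × (depth of known layers): K_1 = 61.3696 − 3.25×22.74 = −12.5354; K_2 = 41.208 − 3.25×(1.11 + 13.6) = −6.5995.
Balance: K_1 = K_2 − x×(3.25 − 2.77), so x = (K_2 − K_1)/(3.25 − 2.77) = 5.9359/0.48 = 12.4 km.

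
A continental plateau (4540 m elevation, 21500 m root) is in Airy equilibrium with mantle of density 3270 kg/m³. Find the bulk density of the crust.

2700 kg/m³

ρ_c h = (ρ_m − ρ_c) r → ρ_c (h + r) = ρ_m r → ρ_c = ρ_m r / (h + r).
ρ_c = 3270 × 21500 m / (4540 m + 21500 m) = 2700 kg/m³.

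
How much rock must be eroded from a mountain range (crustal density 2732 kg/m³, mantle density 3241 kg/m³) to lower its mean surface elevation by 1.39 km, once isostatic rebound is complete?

Net drop Δ = e − u = e − e ρ_c/ρ_m = e (ρ_m − ρ_c)/ρ_m.
e = Δ ρ_m/(ρ_m − ρ_c) = 1.39 km × 3241/509 = 8.85 km.

8.85 km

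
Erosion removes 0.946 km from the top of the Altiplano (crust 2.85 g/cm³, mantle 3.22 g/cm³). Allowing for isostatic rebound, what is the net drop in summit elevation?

Rebound u = e ρ_c/ρ_m = 0.946 km × 2.85/3.22 = 0.8373 km.
Net surface drop = e − u = 0.946 km − 0.8373 km = e (ρ_m − ρ_c)/ρ_m = 0.109 km.

0.109 km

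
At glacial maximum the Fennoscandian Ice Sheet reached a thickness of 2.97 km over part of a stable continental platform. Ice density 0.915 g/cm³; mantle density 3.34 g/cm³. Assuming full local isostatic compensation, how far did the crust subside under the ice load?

0.814 km

Equating mass per unit area of the two columns: the ice load ρ_ice t is balanced by mantle displaced below, ρ_m s.
s = t ρ_ice / ρ_m = 2.97 km × 0.915/3.34 = 0.814 km.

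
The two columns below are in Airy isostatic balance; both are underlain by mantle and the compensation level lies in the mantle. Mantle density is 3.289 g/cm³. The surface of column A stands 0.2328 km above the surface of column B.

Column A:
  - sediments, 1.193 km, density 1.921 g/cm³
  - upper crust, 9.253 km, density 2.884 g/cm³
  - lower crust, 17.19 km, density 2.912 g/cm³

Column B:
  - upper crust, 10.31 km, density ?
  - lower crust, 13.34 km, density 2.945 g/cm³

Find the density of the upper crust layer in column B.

Take the compensation level at the base of the deeper column (depth z_c below the surface of column A) and equate Σ ρ_i t_i down to z_c; mantle fills any gap and the z_c terms cancel.
Column A: 1.193×1.921 + 9.253×2.884 + 17.19×2.912 + (z_c − 27.636)×3.289
Column B: 0.2328×0 + 10.31×ρ + 13.34×2.945 + (z_c − 0.2328 − 23.65)×3.289
The z_c×3.289 term appears on both sides and cancels. Collect the known terms of each column as K = Σ(ρt)_known − 3.289 × (depth of known layers): K_A = 79.034685 − 3.289×27.636 = −11.860119; K_B = 39.2863 − 3.289×(0.2328 + 23.65) = −39.2642292.
Balance: K_A = K_B + 10.31×ρ, so ρ = (K_A − K_B)/10.31 = 27.4041/10.31 = 2.66 g/cm³.

2.66 g/cm³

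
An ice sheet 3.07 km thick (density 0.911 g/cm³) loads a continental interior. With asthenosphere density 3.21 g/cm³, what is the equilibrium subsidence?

0.871 km

For local isostatic compensation: the ice load ρ_ice t is balanced by mantle displaced below, ρ_m s.
s = t ρ_ice / ρ_m = 3.07 km × 0.911/3.21 = 0.871 km.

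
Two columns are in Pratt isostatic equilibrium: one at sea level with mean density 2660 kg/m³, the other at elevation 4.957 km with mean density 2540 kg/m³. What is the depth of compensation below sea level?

105 km

ρ_ref D = ρ (D + h) → D (ρ_ref − ρ) = ρ h.
D = ρ h/(ρ_ref − ρ) = 2540 × 4.957 km/(2660 − 2540) = 105 km.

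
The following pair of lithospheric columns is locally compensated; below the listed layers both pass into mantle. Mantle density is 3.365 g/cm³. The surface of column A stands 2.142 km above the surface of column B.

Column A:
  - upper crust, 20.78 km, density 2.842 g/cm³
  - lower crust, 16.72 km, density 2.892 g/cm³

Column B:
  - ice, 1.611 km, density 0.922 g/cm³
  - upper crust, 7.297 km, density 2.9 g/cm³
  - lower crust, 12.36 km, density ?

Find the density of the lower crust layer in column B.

Take the compensation level at the base of the deeper column (depth z_c below the surface of column A) and equate Σ ρ_i t_i down to z_c; mantle fills any gap and the z_c terms cancel.
Column A: 20.78×2.842 + 16.72×2.892 + (z_c − 37.5)×3.365
Column B: 2.142×0 + 1.611×0.922 + 7.297×2.9 + 12.36×ρ + (z_c − 2.142 − 21.268)×3.365
The z_c×3.365 term appears on both sides and cancels. Collect the known terms of each column as K = Σ(ρt)_known − 3.365 × (depth of known layers): K_A = 107.411 − 3.365×37.5 = −18.7765; K_B = 22.646642 − 3.365×(2.142 + 21.268) = −56.128008.
Balance: K_A = K_B + 12.36×ρ, so ρ = (K_A − K_B)/12.36 = 37.3515/12.36 = 3.02 g/cm³.

3.02 g/cm³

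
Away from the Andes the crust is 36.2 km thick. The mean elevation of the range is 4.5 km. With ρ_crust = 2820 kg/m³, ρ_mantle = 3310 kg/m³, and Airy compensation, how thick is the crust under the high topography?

Root depth r = h ρ_c / (ρ_m − ρ_c) = 4.5 km × 2820 / 490 = 25.9 km.
Total thickness = T + h + r = 36.2 km + 4.5 km + 25.9 km = 66.6 km.

66.6 km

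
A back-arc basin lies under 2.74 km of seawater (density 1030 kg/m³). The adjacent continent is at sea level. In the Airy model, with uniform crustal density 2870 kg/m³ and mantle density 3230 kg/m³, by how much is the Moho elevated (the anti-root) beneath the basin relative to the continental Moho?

14 km

In Airy isostatic equilibrium: replacing crust with seawater at the top is compensated by replacing crust with mantle at the base: d (ρ_c − ρ_w) = a (ρ_m − ρ_c).
a = d (ρ_c − ρ_w)/(ρ_m − ρ_c) = 2.74 km × 1840/360 = 14 km.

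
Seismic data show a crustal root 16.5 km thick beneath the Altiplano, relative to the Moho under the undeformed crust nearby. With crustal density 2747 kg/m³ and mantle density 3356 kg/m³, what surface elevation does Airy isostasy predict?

3.66 km

By Archimedes' principle applied to the lithosphere: ρ_c h = (ρ_m − ρ_c) r.
h = r (ρ_m − ρ_c) / ρ_c = 16.5 km × (3356 − 2747) / 2747 = 3.66 km.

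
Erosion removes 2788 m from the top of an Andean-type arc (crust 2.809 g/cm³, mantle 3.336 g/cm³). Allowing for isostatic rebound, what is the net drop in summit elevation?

440 m

Rebound u = e ρ_c/ρ_m = 2788 m × 2.809/3.336 = 2348 m.
Net surface drop = e − u = 2788 m − 2348 m = e (ρ_m − ρ_c)/ρ_m = 440 m.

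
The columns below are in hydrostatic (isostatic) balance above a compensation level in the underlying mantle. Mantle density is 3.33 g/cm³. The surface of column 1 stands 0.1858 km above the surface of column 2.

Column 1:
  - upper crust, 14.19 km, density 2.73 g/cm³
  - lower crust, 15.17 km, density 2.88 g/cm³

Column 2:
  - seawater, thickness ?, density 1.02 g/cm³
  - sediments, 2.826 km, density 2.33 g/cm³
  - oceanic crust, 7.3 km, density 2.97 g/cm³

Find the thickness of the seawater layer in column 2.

Take the compensation level at the base of the deeper column (depth z_c below the surface of column 1) and equate Σ ρ_i t_i down to z_c; mantle fills any gap and the z_c terms cancel.
Column 1: 14.19×2.73 + 15.17×2.88 + (z_c − 29.36)×3.33
Column 2: 0.1858×0 + x×1.02 + 2.826×2.33 + 7.3×2.97 + (z_c − 0.1858 − 10.126 − x)×3.33
The z_c×3.33 term appears on both sides and cancels. Collect the known terms of each column as K = Σ(ρt)_known − 3.33 × (depth of known layers): K_1 = 82.4283 − 3.33×29.36 = −15.3405; K_2 = 28.26558 − 3.33×(0.1858 + 10.126) = −6.072714.
Balance: K_1 = K_2 − x×(3.33 − 1.02), so x = (K_2 − K_1)/(3.33 − 1.02) = 9.26779/2.31 = 4.01 km.

4.01 km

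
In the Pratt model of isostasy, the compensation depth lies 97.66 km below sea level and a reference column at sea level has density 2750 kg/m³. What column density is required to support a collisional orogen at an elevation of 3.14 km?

2660 kg/m³

Pratt balance: ρ_ref D = ρ (D + h).
ρ = ρ_ref D/(D + h) = 2750 × 97.66 km/(97.66 km + 3.14 km) = 2660 kg/m³.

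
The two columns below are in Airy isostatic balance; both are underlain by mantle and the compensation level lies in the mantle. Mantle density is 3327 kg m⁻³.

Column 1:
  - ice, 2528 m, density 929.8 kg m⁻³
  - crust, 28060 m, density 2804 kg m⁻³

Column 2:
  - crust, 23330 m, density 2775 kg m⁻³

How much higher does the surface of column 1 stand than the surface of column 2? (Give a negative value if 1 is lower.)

For any compensation level in the mantle, the mantle terms cancel and isostasy reduces to e = (Σt_1 − Σt_2) − (Σ(ρt)_1 − Σ(ρt)_2) / ρ_m.
Σt_1 = 30588 m; Σt_2 = 23330 m; Σ(ρt)_1 = 81030774.4; Σ(ρt)_2 = 64740750 (in m·kg m⁻³).
e = (30588 − 23330) − (81030774.4 − 64740750) / 3327 = 2360 m.

2360 m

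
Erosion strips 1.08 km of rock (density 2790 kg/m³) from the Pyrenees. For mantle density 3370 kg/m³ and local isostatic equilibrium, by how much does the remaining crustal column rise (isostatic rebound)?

0.894 km

Unloading: uplift u = e ρ_c/ρ_m = 1.08 km × 2790/3370 = 0.894 km.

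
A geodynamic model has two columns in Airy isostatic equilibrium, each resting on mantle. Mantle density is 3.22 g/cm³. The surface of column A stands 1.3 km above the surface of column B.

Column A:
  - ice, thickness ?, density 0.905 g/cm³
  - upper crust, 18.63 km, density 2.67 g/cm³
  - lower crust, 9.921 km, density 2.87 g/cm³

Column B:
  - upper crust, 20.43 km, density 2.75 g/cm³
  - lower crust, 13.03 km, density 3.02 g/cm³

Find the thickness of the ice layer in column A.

1.16 km

Take the compensation level at the base of the deeper column (depth z_c below the surface of column A) and equate Σ ρ_i t_i down to z_c; mantle fills any gap and the z_c terms cancel.
Column A: x×0.905 + 18.63×2.67 + 9.921×2.87 + (z_c − 28.551 − x)×3.22
Column B: 1.3×0 + 20.43×2.75 + 13.03×3.02 + (z_c − 1.3 − 33.46)×3.22
The z_c×3.22 term appears on both sides and cancels. Collect the known terms of each column as K = Σ(ρt)_known − 3.22 × (depth of known layers): K_A = 78.21537 − 3.22×28.551 = −13.71885; K_B = 95.5331 − 3.22×(1.3 + 33.46) = −16.3941.
Balance: K_A − x×(3.22 − 0.905) = K_B, so x = (K_A − K_B)/(3.22 − 0.905) = 2.67525/2.315 = 1.16 km.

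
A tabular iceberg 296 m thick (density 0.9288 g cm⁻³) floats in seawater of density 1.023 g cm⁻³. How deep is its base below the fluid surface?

Draft d = t ρ_obj/ρ_fluid = 296 m × 0.9288/1.023 = 269 m.

269 m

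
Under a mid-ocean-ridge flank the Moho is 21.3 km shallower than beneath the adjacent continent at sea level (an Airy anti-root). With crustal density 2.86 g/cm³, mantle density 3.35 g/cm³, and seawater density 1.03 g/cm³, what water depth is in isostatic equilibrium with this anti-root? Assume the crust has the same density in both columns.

5.7 km

Replacing a thickness d of crust by seawater at the top must be balanced by replacing crust with mantle at the base: d (ρ_c − ρ_w) = a (ρ_m − ρ_c).
d = a (ρ_m − ρ_c)/(ρ_c − ρ_w) = 21.3 km × 0.49/1.83 = 5.7 km.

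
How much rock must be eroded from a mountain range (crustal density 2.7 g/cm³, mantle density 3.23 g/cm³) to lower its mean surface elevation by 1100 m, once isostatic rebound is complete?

Net drop Δ = e − u = e − e ρ_c/ρ_m = e (ρ_m − ρ_c)/ρ_m.
e = Δ ρ_m/(ρ_m − ρ_c) = 1100 m × 3.23/0.53 = 6700 m.

6700 m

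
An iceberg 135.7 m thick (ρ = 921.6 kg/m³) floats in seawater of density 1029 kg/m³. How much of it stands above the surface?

Floating equilibrium: submerged depth d = t ρ_obj/ρ_fluid = 135.7 m × 921.6/1029 = 121.5 m.
Freeboard = t − d = 135.7 m − 121.5 m = 14.2 m.

14.2 m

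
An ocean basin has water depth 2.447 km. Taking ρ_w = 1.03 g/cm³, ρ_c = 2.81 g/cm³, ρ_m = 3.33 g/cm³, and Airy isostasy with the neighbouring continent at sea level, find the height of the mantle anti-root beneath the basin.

8.38 km

For local isostatic compensation: replacing crust with seawater at the top is compensated by replacing crust with mantle at the base: d (ρ_c − ρ_w) = a (ρ_m − ρ_c).
a = d (ρ_c − ρ_w)/(ρ_m − ρ_c) = 2.447 km × 1.78/0.52 = 8.38 km.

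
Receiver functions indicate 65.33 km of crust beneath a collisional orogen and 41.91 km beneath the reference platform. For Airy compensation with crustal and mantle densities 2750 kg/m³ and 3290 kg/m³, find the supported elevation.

Excess crust Δ = 65.33 km − 41.91 km = 23.42 km, split between elevation h and root r with h + r = Δ.
Airy balance ρ_c h = (ρ_m − ρ_c) r gives r = h ρ_c/(ρ_m − ρ_c), so h (1 + ρ_c/(ρ_m − ρ_c)) = Δ, i.e. h = Δ (ρ_m − ρ_c)/ρ_m.
h = 23.42 km × 540/3290 = 3.84 km.

3.84 km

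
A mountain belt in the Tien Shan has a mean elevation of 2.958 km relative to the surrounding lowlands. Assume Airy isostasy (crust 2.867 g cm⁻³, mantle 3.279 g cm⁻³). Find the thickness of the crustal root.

20.6 km

For local isostatic compensation: the weight of the topography is balanced by the buoyancy of the root, ρ_c h = (ρ_m − ρ_c) r.
r = h · ρ_c / (ρ_m − ρ_c) = 2.958 km × 2.867 / (3.279 − 2.867) = 20.6 km.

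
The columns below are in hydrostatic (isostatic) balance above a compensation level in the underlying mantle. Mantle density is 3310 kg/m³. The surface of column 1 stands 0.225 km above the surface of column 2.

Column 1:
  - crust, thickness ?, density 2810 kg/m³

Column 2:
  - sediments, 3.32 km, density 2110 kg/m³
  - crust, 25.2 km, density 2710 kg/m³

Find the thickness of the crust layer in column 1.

39.7 km

Take the compensation level at the base of the deeper column (depth z_c below the surface of column 1) and equate Σ ρ_i t_i down to z_c; mantle fills any gap and the z_c terms cancel.
Column 1: x×2810 + (z_c − 0 − x)×3310
Column 2: 0.225×0 + 3.32×2110 + 25.2×2710 + (z_c − 0.225 − 28.52)×3310
The z_c×3310 term appears on both sides and cancels. Collect the known terms of each column as K = Σ(ρt)_known − 3310 × (depth of known layers): K_1 = 0 − 3310×0 = 0; K_2 = 75297.2 − 3310×(0.225 + 28.52) = −19848.75.
Balance: K_1 − x×(3310 − 2810) = K_2, so x = (K_1 − K_2)/(3310 − 2810) = 19848.8/500 = 39.7 km.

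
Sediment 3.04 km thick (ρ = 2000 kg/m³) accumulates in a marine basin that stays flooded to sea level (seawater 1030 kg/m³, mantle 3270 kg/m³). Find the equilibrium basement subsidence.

Submarine loading: the sediment displaces seawater, and the subsidence is in turn flooded, so s (ρ_m − ρ_w) = t (ρ_sed − ρ_w).
s = 3.04 km × (2000 − 1030) / (3270 − 1030) = 1.32 km.

1.32 km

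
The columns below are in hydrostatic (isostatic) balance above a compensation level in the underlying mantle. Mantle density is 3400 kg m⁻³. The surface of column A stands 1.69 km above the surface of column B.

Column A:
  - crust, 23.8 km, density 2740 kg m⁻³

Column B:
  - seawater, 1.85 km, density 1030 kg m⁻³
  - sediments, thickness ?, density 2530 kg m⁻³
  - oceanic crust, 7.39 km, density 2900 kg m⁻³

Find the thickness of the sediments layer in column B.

2.16 km

Take the compensation level at the base of the deeper column (depth z_c below the surface of column A) and equate Σ ρ_i t_i down to z_c; mantle fills any gap and the z_c terms cancel.
Column A: 23.8×2740 + (z_c − 23.8)×3400
Column B: 1.69×0 + 1.85×1030 + x×2530 + 7.39×2900 + (z_c − 1.69 − 9.24 − x)×3400
The z_c×3400 term appears on both sides and cancels. Collect the known terms of each column as K = Σ(ρt)_known − 3400 × (depth of known layers): K_A = 65212 − 3400×23.8 = −15708; K_B = 23336.5 − 3400×(1.69 + 9.24) = −13825.5.
Balance: K_A = K_B − x×(3400 − 2530), so x = (K_B − K_A)/(3400 − 2530) = 1882.5/870 = 2.16 km.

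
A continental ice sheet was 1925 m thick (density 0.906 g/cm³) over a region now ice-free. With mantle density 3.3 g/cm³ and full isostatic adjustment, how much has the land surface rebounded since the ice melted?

Removing the load lets mantle flow back in; uplift u satisfies ρ_ice t = ρ_m u.
u = t ρ_ice/ρ_m = 1925 m × 0.906/3.3 = 528 m.

528 m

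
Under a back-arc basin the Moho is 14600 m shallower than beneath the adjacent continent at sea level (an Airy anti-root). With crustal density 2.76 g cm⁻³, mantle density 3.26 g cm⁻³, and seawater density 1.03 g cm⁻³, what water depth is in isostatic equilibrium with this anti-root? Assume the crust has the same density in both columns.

4220 m

Replacing a thickness d of crust by seawater at the top must be balanced by replacing crust with mantle at the base: d (ρ_c − ρ_w) = a (ρ_m − ρ_c).
d = a (ρ_m − ρ_c)/(ρ_c − ρ_w) = 14600 m × 0.5/1.73 = 4220 m.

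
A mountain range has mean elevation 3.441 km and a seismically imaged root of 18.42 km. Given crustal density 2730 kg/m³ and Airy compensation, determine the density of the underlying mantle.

Airy balance: ρ_c h = (ρ_m − ρ_c) r → ρ_m = ρ_c (1 + h/r).
ρ_m = 2730 × (1 + 3.441 km/18.42 km) = 3240 kg/m³.

3240 kg/m³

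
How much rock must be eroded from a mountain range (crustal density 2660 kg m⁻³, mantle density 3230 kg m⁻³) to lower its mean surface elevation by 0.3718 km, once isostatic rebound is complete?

Net drop Δ = e − u = e − e ρ_c/ρ_m = e (ρ_m − ρ_c)/ρ_m.
e = Δ ρ_m/(ρ_m − ρ_c) = 0.3718 km × 3230/570 = 2.11 km.

2.11 km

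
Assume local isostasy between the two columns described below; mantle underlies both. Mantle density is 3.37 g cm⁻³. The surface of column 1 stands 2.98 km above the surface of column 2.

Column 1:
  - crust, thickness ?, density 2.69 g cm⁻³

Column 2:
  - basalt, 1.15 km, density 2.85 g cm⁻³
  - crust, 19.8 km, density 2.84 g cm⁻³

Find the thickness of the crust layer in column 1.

Take the compensation level at the base of the deeper column (depth z_c below the surface of column 1) and equate Σ ρ_i t_i down to z_c; mantle fills any gap and the z_c terms cancel.
Column 1: x×2.69 + (z_c − 0 − x)×3.37
Column 2: 2.98×0 + 1.15×2.85 + 19.8×2.84 + (z_c − 2.98 − 20.95)×3.37
The z_c×3.37 term appears on both sides and cancels. Collect the known terms of each column as K = Σ(ρt)_known − 3.37 × (depth of known layers): K_1 = 0 − 3.37×0 = 0; K_2 = 59.5095 − 3.37×(2.98 + 20.95) = −21.1346.
Balance: K_1 − x×(3.37 − 2.69) = K_2, so x = (K_1 − K_2)/(3.37 − 2.69) = 21.1346/0.68 = 31.1 km.

31.1 km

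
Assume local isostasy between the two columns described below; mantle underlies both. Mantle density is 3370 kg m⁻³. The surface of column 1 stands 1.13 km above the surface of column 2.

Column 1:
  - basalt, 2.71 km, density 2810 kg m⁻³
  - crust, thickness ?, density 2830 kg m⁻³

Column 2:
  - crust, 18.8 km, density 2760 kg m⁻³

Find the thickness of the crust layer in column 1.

25.5 km

Take the compensation level at the base of the deeper column (depth z_c below the surface of column 1) and equate Σ ρ_i t_i down to z_c; mantle fills any gap and the z_c terms cancel.
Column 1: 2.71×2810 + x×2830 + (z_c − 2.71 − x)×3370
Column 2: 1.13×0 + 18.8×2760 + (z_c − 1.13 − 18.8)×3370
The z_c×3370 term appears on both sides and cancels. Collect the known terms of each column as K = Σ(ρt)_known − 3370 × (depth of known layers): K_1 = 7615.1 − 3370×2.71 = −1517.6; K_2 = 51888 − 3370×(1.13 + 18.8) = −15276.1.
Balance: K_1 − x×(3370 − 2830) = K_2, so x = (K_1 − K_2)/(3370 − 2830) = 13758.5/540 = 25.5 km.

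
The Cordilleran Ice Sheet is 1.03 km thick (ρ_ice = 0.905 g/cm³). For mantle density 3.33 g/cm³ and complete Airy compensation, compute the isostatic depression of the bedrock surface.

Equating mass per unit area of the two columns: the ice load ρ_ice t is balanced by mantle displaced below, ρ_m s.
s = t ρ_ice / ρ_m = 1.03 km × 0.905/3.33 = 0.28 km.

0.28 km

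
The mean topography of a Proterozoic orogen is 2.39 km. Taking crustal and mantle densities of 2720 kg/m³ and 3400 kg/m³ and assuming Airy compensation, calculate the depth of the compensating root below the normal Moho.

By Archimedes' principle applied to the lithosphere: the weight of the topography is balanced by the buoyancy of the root, ρ_c h = (ρ_m − ρ_c) r.
r = h · ρ_c / (ρ_m − ρ_c) = 2.39 km × 2720 / (3400 − 2720) = 9.56 km.

9.56 km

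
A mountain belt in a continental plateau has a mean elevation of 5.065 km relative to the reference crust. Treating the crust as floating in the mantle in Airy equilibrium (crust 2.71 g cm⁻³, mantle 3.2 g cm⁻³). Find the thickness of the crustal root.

28 km

In Airy isostatic equilibrium: the weight of the topography is balanced by the buoyancy of the root, ρ_c h = (ρ_m − ρ_c) r.
r = h · ρ_c / (ρ_m − ρ_c) = 5.065 km × 2.71 / (3.2 − 2.71) = 28 km.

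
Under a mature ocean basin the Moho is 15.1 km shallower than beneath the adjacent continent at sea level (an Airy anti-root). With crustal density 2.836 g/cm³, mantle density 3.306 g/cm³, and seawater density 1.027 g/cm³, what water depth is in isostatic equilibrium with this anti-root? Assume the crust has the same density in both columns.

3.92 km

Replacing a thickness d of crust by seawater at the top must be balanced by replacing crust with mantle at the base: d (ρ_c − ρ_w) = a (ρ_m − ρ_c).
d = a (ρ_m − ρ_c)/(ρ_c − ρ_w) = 15.1 km × 0.47/1.809 = 3.92 km.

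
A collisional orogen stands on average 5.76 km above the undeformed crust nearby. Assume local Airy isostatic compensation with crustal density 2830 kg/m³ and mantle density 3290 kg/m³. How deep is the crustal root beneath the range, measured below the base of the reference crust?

35.4 km

Equating mass per unit area of the two columns: the weight of the topography is balanced by the buoyancy of the root, ρ_c h = (ρ_m − ρ_c) r.
r = h · ρ_c / (ρ_m − ρ_c) = 5.76 km × 2830 / (3290 − 2830) = 35.4 km.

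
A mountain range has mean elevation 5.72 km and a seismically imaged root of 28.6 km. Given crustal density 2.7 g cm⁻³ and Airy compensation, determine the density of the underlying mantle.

3.24 g cm⁻³

Airy balance: ρ_c h = (ρ_m − ρ_c) r → ρ_m = ρ_c (1 + h/r).
ρ_m = 2.7 × (1 + 5.72 km/28.6 km) = 3.24 g cm⁻³.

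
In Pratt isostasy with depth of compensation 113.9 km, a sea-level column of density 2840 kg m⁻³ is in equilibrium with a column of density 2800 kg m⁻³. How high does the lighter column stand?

1.63 km

ρ_ref D = ρ (D + h) → h = D (ρ_ref − ρ)/ρ.
h = 113.9 km × (2840 − 2800)/2800 = 1.63 km.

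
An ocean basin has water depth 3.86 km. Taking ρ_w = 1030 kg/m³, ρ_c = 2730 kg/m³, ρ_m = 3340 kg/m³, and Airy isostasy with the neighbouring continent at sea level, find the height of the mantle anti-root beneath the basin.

Balancing pressure at the compensation depth: replacing crust with seawater at the top is compensated by replacing crust with mantle at the base: d (ρ_c − ρ_w) = a (ρ_m − ρ_c).
a = d (ρ_c − ρ_w)/(ρ_m − ρ_c) = 3.86 km × 1700/610 = 10.8 km.

10.8 km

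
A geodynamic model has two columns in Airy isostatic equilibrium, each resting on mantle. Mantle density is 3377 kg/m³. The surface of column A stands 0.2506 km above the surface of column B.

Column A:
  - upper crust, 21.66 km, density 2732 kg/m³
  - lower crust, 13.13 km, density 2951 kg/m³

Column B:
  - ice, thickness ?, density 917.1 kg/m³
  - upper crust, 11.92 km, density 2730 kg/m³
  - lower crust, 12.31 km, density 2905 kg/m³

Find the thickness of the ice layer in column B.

Take the compensation level at the base of the deeper column (depth z_c below the surface of column A) and equate Σ ρ_i t_i down to z_c; mantle fills any gap and the z_c terms cancel.
Column A: 21.66×2732 + 13.13×2951 + (z_c − 34.79)×3377
Column B: 0.2506×0 + x×917.1 + 11.92×2730 + 12.31×2905 + (z_c − 0.2506 − 24.23 − x)×3377
The z_c×3377 term appears on both sides and cancels. Collect the known terms of each column as K = Σ(ρt)_known − 3377 × (depth of known layers): K_A = 97921.75 − 3377×34.79 = −19564.08; K_B = 68302.15 − 3377×(0.2506 + 24.23) = −14368.8362.
Balance: K_A = K_B − x×(3377 − 917.1), so x = (K_B − K_A)/(3377 − 917.1) = 5195.24/2459.9 = 2.11 km.

2.11 km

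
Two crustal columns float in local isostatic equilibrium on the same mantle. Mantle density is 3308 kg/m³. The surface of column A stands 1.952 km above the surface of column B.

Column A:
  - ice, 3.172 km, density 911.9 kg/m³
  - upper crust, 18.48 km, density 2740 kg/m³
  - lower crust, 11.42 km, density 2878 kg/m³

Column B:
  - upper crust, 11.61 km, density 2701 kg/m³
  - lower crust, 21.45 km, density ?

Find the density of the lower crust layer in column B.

Take the compensation level at the base of the deeper column (depth z_c below the surface of column A) and equate Σ ρ_i t_i down to z_c; mantle fills any gap and the z_c terms cancel.
Column A: 3.172×911.9 + 18.48×2740 + 11.42×2878 + (z_c − 33.072)×3308
Column B: 1.952×0 + 11.61×2701 + 21.45×ρ + (z_c − 1.952 − 33.06)×3308
The z_c×3308 term appears on both sides and cancels. Collect the known terms of each column as K = Σ(ρt)_known − 3308 × (depth of known layers): K_A = 86394.5068 − 3308×33.072 = −23007.6692; K_B = 31358.61 − 3308×(1.952 + 33.06) = −84461.086.
Balance: K_A = K_B + 21.45×ρ, so ρ = (K_A − K_B)/21.45 = 61453.4/21.45 = 2860 kg/m³.

2860 kg/m³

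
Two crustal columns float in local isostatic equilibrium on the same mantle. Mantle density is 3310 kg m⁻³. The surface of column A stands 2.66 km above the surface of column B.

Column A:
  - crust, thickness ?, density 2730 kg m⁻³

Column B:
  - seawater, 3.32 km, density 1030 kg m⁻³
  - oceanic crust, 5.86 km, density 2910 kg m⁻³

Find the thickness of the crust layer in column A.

Take the compensation level at the base of the deeper column (depth z_c below the surface of column A) and equate Σ ρ_i t_i down to z_c; mantle fills any gap and the z_c terms cancel.
Column A: x×2730 + (z_c − 0 − x)×3310
Column B: 2.66×0 + 3.32×1030 + 5.86×2910 + (z_c − 2.66 − 9.18)×3310
The z_c×3310 term appears on both sides and cancels. Collect the known terms of each column as K = Σ(ρt)_known − 3310 × (depth of known layers): K_A = 0 − 3310×0 = 0; K_B = 20472.2 − 3310×(2.66 + 9.18) = −18718.2.
Balance: K_A − x×(3310 − 2730) = K_B, so x = (K_A − K_B)/(3310 − 2730) = 18718.2/580 = 32.3 km.

32.3 km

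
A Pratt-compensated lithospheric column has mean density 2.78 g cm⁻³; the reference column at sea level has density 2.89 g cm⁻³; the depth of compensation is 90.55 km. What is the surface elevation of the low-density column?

ρ_ref D = ρ (D + h) → h = D (ρ_ref − ρ)/ρ.
h = 90.55 km × (2.89 − 2.78)/2.78 = 3.58 km.

3.58 km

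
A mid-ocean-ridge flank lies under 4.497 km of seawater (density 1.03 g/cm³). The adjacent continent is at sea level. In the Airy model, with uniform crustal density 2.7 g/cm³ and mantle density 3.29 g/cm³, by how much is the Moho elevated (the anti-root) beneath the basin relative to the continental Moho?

12.7 km

Equating mass per unit area of the two columns: replacing crust with seawater at the top is compensated by replacing crust with mantle at the base: d (ρ_c − ρ_w) = a (ρ_m − ρ_c).
a = d (ρ_c − ρ_w)/(ρ_m − ρ_c) = 4.497 km × 1.67/0.59 = 12.7 km.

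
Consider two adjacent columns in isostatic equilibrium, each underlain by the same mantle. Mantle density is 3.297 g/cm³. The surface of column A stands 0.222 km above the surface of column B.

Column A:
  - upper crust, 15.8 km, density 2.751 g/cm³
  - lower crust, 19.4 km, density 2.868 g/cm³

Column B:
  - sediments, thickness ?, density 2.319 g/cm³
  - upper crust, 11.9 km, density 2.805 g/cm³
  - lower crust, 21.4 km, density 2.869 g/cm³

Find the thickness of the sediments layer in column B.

Take the compensation level at the base of the deeper column (depth z_c below the surface of column A) and equate Σ ρ_i t_i down to z_c; mantle fills any gap and the z_c terms cancel.
Column A: 15.8×2.751 + 19.4×2.868 + (z_c − 35.2)×3.297
Column B: 0.222×0 + x×2.319 + 11.9×2.805 + 21.4×2.869 + (z_c − 0.222 − 33.3 − x)×3.297
The z_c×3.297 term appears on both sides and cancels. Collect the known terms of each column as K = Σ(ρt)_known − 3.297 × (depth of known layers): K_A = 99.105 − 3.297×35.2 = −16.9494; K_B = 94.7761 − 3.297×(0.222 + 33.3) = −15.745934.
Balance: K_A = K_B − x×(3.297 − 2.319), so x = (K_B − K_A)/(3.297 − 2.319) = 1.20347/0.978 = 1.23 km.

1.23 km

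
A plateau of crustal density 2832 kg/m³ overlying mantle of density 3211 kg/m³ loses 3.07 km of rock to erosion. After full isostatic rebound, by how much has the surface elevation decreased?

Rebound u = e ρ_c/ρ_m = 3.07 km × 2832/3211 = 2.708 km.
Net surface drop = e − u = 3.07 km − 2.708 km = e (ρ_m − ρ_c)/ρ_m = 0.362 km.

0.362 km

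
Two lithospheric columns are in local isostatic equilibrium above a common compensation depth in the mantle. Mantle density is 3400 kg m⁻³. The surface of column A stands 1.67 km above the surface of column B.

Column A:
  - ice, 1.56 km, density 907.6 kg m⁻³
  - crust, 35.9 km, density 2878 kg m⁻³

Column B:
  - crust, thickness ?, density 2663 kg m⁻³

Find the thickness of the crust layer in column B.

Take the compensation level at the base of the deeper column (depth z_c below the surface of column A) and equate Σ ρ_i t_i down to z_c; mantle fills any gap and the z_c terms cancel.
Column A: 1.56×907.6 + 35.9×2878 + (z_c − 37.46)×3400
Column B: 1.67×0 + x×2663 + (z_c − 1.67 − 0 − x)×3400
The z_c×3400 term appears on both sides and cancels. Collect the known terms of each column as K = Σ(ρt)_known − 3400 × (depth of known layers): K_A = 104736.056 − 3400×37.46 = −22627.944; K_B = 0 − 3400×(1.67 + 0) = −5678.
Balance: K_A = K_B − x×(3400 − 2663), so x = (K_B − K_A)/(3400 − 2663) = 16949.9/737 = 23 km.

23 km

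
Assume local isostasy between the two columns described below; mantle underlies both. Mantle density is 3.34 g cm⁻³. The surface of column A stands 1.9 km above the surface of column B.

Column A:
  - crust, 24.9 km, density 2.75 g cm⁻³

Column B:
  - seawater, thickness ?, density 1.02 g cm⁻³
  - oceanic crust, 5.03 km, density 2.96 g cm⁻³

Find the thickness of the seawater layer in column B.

Take the compensation level at the base of the deeper column (depth z_c below the surface of column A) and equate Σ ρ_i t_i down to z_c; mantle fills any gap and the z_c terms cancel.
Column A: 24.9×2.75 + (z_c − 24.9)×3.34
Column B: 1.9×0 + x×1.02 + 5.03×2.96 + (z_c − 1.9 − 5.03 − x)×3.34
The z_c×3.34 term appears on both sides and cancels. Collect the known terms of each column as K = Σ(ρt)_known − 3.34 × (depth of known layers): K_A = 68.475 − 3.34×24.9 = −14.691; K_B = 14.8888 − 3.34×(1.9 + 5.03) = −8.2574.
Balance: K_A = K_B − x×(3.34 − 1.02), so x = (K_B − K_A)/(3.34 − 1.02) = 6.4336/2.32 = 2.77 km.

2.77 km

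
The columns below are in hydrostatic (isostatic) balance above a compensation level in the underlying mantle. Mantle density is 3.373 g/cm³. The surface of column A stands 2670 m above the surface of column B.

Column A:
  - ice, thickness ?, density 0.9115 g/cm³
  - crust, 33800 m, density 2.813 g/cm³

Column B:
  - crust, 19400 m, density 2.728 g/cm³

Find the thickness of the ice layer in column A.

1050 m

Take the compensation level at the base of the deeper column (depth z_c below the surface of column A) and equate Σ ρ_i t_i down to z_c; mantle fills any gap and the z_c terms cancel.
Column A: x×0.9115 + 33800×2.813 + (z_c − 33800 − x)×3.373
Column B: 2670×0 + 19400×2.728 + (z_c − 2670 − 19400)×3.373
The z_c×3.373 term appears on both sides and cancels. Collect the known terms of each column as K = Σ(ρt)_known − 3.373 × (depth of known layers): K_A = 95079.4 − 3.373×33800 = −18928; K_B = 52923.2 − 3.373×(2670 + 19400) = −21518.91.
Balance: K_A − x×(3.373 − 0.9115) = K_B, so x = (K_A − K_B)/(3.373 − 0.9115) = 2590.91/2.4615 = 1050 m.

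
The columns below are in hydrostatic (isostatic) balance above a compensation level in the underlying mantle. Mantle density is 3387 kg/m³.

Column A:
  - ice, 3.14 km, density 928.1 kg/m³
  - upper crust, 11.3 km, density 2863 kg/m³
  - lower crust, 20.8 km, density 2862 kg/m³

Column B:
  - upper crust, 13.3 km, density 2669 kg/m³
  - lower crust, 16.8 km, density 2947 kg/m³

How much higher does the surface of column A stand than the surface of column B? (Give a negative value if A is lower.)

For any compensation level in the mantle, the mantle terms cancel and isostasy reduces to e = (Σt_A − Σt_B) − (Σ(ρt)_A − Σ(ρt)_B) / ρ_m.
Σt_A = 35.24 km; Σt_B = 30.1 km; Σ(ρt)_A = 94795.734; Σ(ρt)_B = 85007.3 (in km·kg/m³).
e = (35.24 − 30.1) − (94795.734 − 85007.3) / 3387 = 2.25 km.

2.25 km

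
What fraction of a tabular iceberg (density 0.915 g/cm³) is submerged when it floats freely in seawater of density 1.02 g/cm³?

89.7%

Submerged fraction = ρ_obj/ρ_fluid = 0.915/1.02 = 89.7%.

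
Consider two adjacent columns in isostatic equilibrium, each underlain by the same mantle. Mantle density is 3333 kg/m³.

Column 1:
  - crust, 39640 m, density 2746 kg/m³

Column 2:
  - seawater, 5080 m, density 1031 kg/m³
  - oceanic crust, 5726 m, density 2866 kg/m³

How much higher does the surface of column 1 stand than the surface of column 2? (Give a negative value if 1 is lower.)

2670 m

For any compensation level in the mantle, the mantle terms cancel and isostasy reduces to e = (Σt_1 − Σt_2) − (Σ(ρt)_1 − Σ(ρt)_2) / ρ_m.
Σt_1 = 39640 m; Σt_2 = 10806 m; Σ(ρt)_1 = 108851440; Σ(ρt)_2 = 21648196 (in m·kg/m³).
e = (39640 − 10806) − (108851440 − 21648196) / 3333 = 2670 m.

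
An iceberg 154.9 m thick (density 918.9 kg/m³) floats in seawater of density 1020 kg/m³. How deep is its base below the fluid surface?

Draft d = t ρ_obj/ρ_fluid = 154.9 m × 918.9/1020 = 140 m.

140 m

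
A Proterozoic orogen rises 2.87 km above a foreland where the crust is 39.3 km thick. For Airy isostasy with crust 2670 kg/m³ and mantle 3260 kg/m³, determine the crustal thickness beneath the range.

55.2 km

Root depth r = h ρ_c / (ρ_m − ρ_c) = 2.87 km × 2670 / 590 = 12.99 km.
Total thickness = T + h + r = 39.3 km + 2.87 km + 12.99 km = 55.2 km.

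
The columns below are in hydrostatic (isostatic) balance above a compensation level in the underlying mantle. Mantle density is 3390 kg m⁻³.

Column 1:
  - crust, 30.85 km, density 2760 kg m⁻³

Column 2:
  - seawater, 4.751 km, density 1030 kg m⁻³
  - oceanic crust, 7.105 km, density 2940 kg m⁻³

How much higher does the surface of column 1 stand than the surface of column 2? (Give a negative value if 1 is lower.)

For any compensation level in the mantle, the mantle terms cancel and isostasy reduces to e = (Σt_1 − Σt_2) − (Σ(ρt)_1 − Σ(ρt)_2) / ρ_m.
Σt_1 = 30.85 km; Σt_2 = 11.856 km; Σ(ρt)_1 = 85146; Σ(ρt)_2 = 25782.23 (in km·kg m⁻³).
e = (30.85 − 11.856) − (85146 − 25782.23) / 3390 = 1.48 km.

1.48 km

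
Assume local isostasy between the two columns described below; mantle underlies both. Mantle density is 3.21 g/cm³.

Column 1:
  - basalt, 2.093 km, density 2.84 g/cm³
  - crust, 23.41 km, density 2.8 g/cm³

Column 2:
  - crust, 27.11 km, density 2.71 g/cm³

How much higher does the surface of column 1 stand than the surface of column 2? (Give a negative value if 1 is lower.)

For any compensation level in the mantle, the mantle terms cancel and isostasy reduces to e = (Σt_1 − Σt_2) − (Σ(ρt)_1 − Σ(ρt)_2) / ρ_m.
Σt_1 = 25.503 km; Σt_2 = 27.11 km; Σ(ρt)_1 = 71.49212; Σ(ρt)_2 = 73.4681 (in km·g/cm³).
e = (25.503 − 27.11) − (71.49212 − 73.4681) / 3.21 = −0.991 km.

−0.991 km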